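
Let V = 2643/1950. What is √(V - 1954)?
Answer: I*√32999694/130 ≈ 44.189*I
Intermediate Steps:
V = 881/650 (V = 2643*(1/1950) = 881/650 ≈ 1.3554)
√(V - 1954) = √(881/650 - 1954) = √(-1269219/650) = I*√32999694/130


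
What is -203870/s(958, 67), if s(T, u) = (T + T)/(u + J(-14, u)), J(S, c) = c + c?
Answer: -20488935/958 ≈ -21387.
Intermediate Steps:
J(S, c) = 2*c
s(T, u) = 2*T/(3*u) (s(T, u) = (T + T)/(u + 2*u) = (2*T)/((3*u)) = (2*T)*(1/(3*u)) = 2*T/(3*u))
-203870/s(958, 67) = -203870/((⅔)*958/67) = -203870/((⅔)*958*(1/67)) = -203870/1916/201 = -203870*201/1916 = -20488935/958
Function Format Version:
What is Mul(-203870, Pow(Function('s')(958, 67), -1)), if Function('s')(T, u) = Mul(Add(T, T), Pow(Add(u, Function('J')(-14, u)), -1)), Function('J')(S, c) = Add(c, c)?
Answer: Rational(-20488935, 958) ≈ -21387.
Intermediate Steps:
Function('J')(S, c) = Mul(2, c)
Function('s')(T, u) = Mul(Rational(2, 3), T, Pow(u, -1)) (Function('s')(T, u) = Mul(Add(T, T), Pow(Add(u, Mul(2, u)), -1)) = Mul(Mul(2, T), Pow(Mul(3, u), -1)) = Mul(Mul(2, T), Mul(Rational(1, 3), Pow(u, -1))) = Mul(Rational(2, 3), T, Pow(u, -1)))
Mul(-203870, Pow(Function('s')(958, 67), -1)) = Mul(-203870, Pow(Mul(Rational(2, 3), 958, Pow(67, -1)), -1)) = Mul(-203870, Pow(Mul(Rational(2, 3), 958, Rational(1, 67)), -1)) = Mul(-203870, Pow(Rational(1916, 201), -1)) = Mul(-203870, Rational(201, 1916)) = Rational(-20488935, 958)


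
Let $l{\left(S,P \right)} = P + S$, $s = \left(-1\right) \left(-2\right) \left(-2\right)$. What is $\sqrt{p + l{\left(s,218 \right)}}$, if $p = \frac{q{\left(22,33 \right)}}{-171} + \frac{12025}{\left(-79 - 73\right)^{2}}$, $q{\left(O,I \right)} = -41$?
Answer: $\frac{\sqrt{44656385}}{456} \approx 14.655$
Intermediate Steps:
$s = -4$ ($s = 2 \left(-2\right) = -4$)
$p = \frac{158081}{207936}$ ($p = - \frac{41}{-171} + \frac{12025}{\left(-79 - 73\right)^{2}} = \left(-41\right) \left(- \frac{1}{171}\right) + \frac{12025}{\left(-152\right)^{2}} = \frac{41}{171} + \frac{12025}{23104} = \frac{158081}{207936} \approx 0.76024$)
$\sqrt{p + l{\left(s,218 \right)}} = \sqrt{\frac{158081}{207936} + \left(218 - 4\right)} = \sqrt{\frac{158081}{207936} + 214} = \sqrt{\frac{44656385}{207936}} = \frac{\sqrt{44656385}}{456}$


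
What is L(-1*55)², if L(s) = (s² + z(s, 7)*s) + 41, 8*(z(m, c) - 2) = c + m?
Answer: 10797796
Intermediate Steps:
z(m, c) = 2 + c/8 + m/8 (z(m, c) = 2 + (c + m)/8 = 2 + (c/8 + m/8) = 2 + c/8 + m/8)
L(s) = 41 + s² + s*(23/8 + s/8) (L(s) = (s² + (2 + (⅛)*7 + s/8)*s) + 41 = (s² + (2 + 7/8 + s/8)*s) + 41 = (s² + (23/8 + s/8)*s) + 41 = (s² + s*(23/8 + s/8)) + 41 = 41 + s² + s*(23/8 + s/8))
L(-1*55)² = (41 + 9*(-1*55)²/8 + 23*(-1*55)/8)² = (41 + (9/8)*(-55)² + (23/8)*(-55))² = (41 + (9/8)*3025 - 1265/8)² = (41 + 27225/8 - 1265/8)² = 3286² = 10797796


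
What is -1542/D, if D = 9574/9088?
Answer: -7006848/4787 ≈ -1463.7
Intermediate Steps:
D = 4787/4544 (D = 9574*(1/9088) = 4787/4544 ≈ 1.0535)
-1542/D = -1542/4787/4544 = -1542*4544/4787 = -7006848/4787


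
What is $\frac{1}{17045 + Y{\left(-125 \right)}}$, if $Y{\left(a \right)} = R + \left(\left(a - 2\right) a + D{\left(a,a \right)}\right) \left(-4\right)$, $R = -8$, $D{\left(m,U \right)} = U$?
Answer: $- \frac{1}{45963} \approx -2.1757 \cdot 10^{-5}$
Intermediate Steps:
$Y{\left(a \right)} = -8 - 4 a - 4 a \left(-2 + a\right)$ ($Y{\left(a \right)} = -8 + \left(\left(a - 2\right) a + a\right) \left(-4\right) = -8 + \left(\left(-2 + a\right) a + a\right) \left(-4\right) = -8 + \left(a \left(-2 + a\right) + a\right) \left(-4\right) = -8 + \left(a + a \left(-2 + a\right)\right) \left(-4\right) = -8 - \left(4 a + 4 a \left(-2 + a\right)\right) = -8 - 4 a - 4 a \left(-2 + a\right)$)
$\frac{1}{17045 + Y{\left(-125 \right)}} = \frac{1}{17045 - \left(508 + 62500\right)} = \frac{1}{17045 - 63008} = \frac{1}{-45963} = - \frac{1}{45963}$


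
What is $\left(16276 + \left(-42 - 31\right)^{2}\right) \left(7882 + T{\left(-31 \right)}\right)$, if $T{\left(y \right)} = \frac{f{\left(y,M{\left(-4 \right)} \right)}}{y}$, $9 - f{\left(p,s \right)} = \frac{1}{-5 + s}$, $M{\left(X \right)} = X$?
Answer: $\frac{47509308580}{279} \approx 1.7028 \cdot 10^{8}$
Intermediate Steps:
$f{\left(p,s \right)} = 9 - \frac{1}{-5 + s}$
$T{\left(y \right)} = \frac{82}{9 y}$ ($T{\left(y \right)} = \frac{\frac{1}{-5 - 4} \left(-46 + 9 \left(-4\right)\right)}{y} = \frac{\frac{1}{-9} \left(-46 - 36\right)}{y} = \frac{\left(- \frac{1}{9}\right) \left(-82\right)}{y} = \frac{82}{9 y}$)
$\left(16276 + \left(-42 - 31\right)^{2}\right) \left(7882 + T{\left(-31 \right)}\right) = \left(16276 + \left(-42 - 31\right)^{2}\right) \left(7882 + \frac{82}{9 \left(-31\right)}\right) = \left(16276 + \left(-73\right)^{2}\right) \left(7882 + \frac{82}{9} \left(- \frac{1}{31}\right)\right) = \left(16276 + 5329\right) \left(7882 - \frac{82}{279}\right) = 21605 \cdot \frac{2198996}{279} = \frac{47509308580}{279}$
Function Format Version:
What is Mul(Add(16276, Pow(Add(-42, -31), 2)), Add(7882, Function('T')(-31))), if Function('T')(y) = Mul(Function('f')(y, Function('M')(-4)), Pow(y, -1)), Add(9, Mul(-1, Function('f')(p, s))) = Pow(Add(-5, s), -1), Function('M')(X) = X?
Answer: Rational(47509308580, 279) ≈ 1.7028e+8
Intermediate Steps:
Function('f')(p, s) = Add(9, Mul(-1, Pow(Add(-5, s), -1)))
Function('T')(y) = Mul(Rational(82, 9), Pow(y, -1)) (Function('T')(y) = Mul(Mul(Pow(Add(-5, -4), -1), Add(-46, Mul(9, -4))), Pow(y, -1)) = Mul(Mul(Pow(-9, -1), Add(-46, -36)), Pow(y, -1)) = Mul(Mul(Rational(-1, 9), -82), Pow(y, -1)) = Mul(Rational(82, 9), Pow(y, -1)))
Mul(Add(16276, Pow(Add(-42, -31), 2)), Add(7882, Function('T')(-31))) = Mul(Add(16276, Pow(Add(-42, -31), 2)), Add(7882, Mul(Rational(82, 9), Pow(-31, -1)))) = Mul(Add(16276, Pow(-73, 2)), Add(7882, Mul(Rational(82, 9), Rational(-1, 31)))) = Mul(Add(16276, 5329), Add(7882, Rational(-82, 279))) = Mul(21605, Rational(2198996, 279)) = Rational(47509308580, 279)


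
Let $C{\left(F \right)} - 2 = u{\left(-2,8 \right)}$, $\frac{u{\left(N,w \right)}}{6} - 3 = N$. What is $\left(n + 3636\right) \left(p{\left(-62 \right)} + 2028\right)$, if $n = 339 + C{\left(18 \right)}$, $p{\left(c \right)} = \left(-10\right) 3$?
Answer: $7958034$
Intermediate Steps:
$u{\left(N,w \right)} = 18 + 6 N$
$p{\left(c \right)} = -30$
$C{\left(F \right)} = 8$ ($C{\left(F \right)} = 2 + \left(18 + 6 \left(-2\right)\right) = 2 + \left(18 - 12\right) = 2 + 6 = 8$)
$n = 347$ ($n = 339 + 8 = 347$)
$\left(n + 3636\right) \left(p{\left(-62 \right)} + 2028\right) = \left(347 + 3636\right) \left(-30 + 2028\right) = 3983 \cdot 1998 = 7958034$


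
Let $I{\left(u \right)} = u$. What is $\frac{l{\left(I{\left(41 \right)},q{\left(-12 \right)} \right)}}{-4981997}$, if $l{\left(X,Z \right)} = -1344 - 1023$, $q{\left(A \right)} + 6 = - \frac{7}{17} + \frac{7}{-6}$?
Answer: $\frac{2367}{4981997} \approx 0.00047511$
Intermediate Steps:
$q{\left(A \right)} = - \frac{773}{102}$ ($q{\left(A \right)} = -6 + \left(- \frac{7}{17} + \frac{7}{-6}\right) = -6 + \left(\left(-7\right) \frac{1}{17} + 7 \left(- \frac{1}{6}\right)\right) = -6 - \frac{161}{102} = - \frac{773}{102}$)
$l{\left(X,Z \right)} = -2367$
$\frac{l{\left(I{\left(41 \right)},q{\left(-12 \right)} \right)}}{-4981997} = - \frac{2367}{-4981997} = \left(-2367\right) \left(- \frac{1}{4981997}\right) = \frac{2367}{4981997}$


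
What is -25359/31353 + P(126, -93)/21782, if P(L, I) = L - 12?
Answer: -91465916/113821841 ≈ -0.80359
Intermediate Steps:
P(L, I) = -12 + L
-25359/31353 + P(126, -93)/21782 = -25359/31353 + (-12 + 126)/21782 = -25359*1/31353 + 114*(1/21782) = -8453/10451 + 57/10891 = -91465916/113821841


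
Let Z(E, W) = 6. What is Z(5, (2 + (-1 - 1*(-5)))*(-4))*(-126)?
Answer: -756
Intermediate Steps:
Z(5, (2 + (-1 - 1*(-5)))*(-4))*(-126) = 6*(-126) = -756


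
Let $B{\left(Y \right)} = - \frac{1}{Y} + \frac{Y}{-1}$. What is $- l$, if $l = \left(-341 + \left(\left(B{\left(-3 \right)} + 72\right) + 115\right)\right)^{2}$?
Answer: $- \frac{204304}{9} \approx -22700.0$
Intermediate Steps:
$B{\left(Y \right)} = - Y - \frac{1}{Y}$ ($B{\left(Y \right)} = - \frac{1}{Y} + Y \left(-1\right) = - \frac{1}{Y} - Y = - Y - \frac{1}{Y}$)
$l = \frac{204304}{9}$ ($l = \left(-341 + \left(\left(\left(\left(-1\right) \left(-3\right) - \frac{1}{-3}\right) + 72\right) + 115\right)\right)^{2} = \left(-341 + \left(\left(\left(3 - - \frac{1}{3}\right) + 72\right) + 115\right)\right)^{2} = \left(-341 + \left(\left(\left(3 + \frac{1}{3}\right) + 72\right) + 115\right)\right)^{2} = \left(-341 + \left(\left(\frac{10}{3} + 72\right) + 115\right)\right)^{2} = \left(-341 + \left(\frac{226}{3} + 115\right)\right)^{2} = \left(-341 + \frac{571}{3}\right)^{2} = \left(- \frac{452}{3}\right)^{2} = \frac{204304}{9} \approx 22700.0$)
$- l = \left(-1\right) \frac{204304}{9} = - \frac{204304}{9}$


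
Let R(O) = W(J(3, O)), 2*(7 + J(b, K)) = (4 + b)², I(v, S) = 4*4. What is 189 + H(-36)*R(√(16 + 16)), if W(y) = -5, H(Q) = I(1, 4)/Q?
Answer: 1721/9 ≈ 191.22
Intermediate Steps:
I(v, S) = 16
H(Q) = 16/Q
J(b, K) = -7 + (4 + b)²/2
R(O) = -5
189 + H(-36)*R(√(16 + 16)) = 189 + (16/(-36))*(-5) = 189 + (16*(-1/36))*(-5) = 189 - 4/9*(-5) = 189 + 20/9 = 1721/9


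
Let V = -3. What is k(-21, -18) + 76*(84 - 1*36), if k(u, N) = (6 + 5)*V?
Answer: 3615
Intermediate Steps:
k(u, N) = -33 (k(u, N) = (6 + 5)*(-3) = 11*(-3) = -33)
k(-21, -18) + 76*(84 - 1*36) = -33 + 76*(84 - 1*36) = -33 + 76*(84 - 36) = -33 + 76*48 = -33 + 3648 = 3615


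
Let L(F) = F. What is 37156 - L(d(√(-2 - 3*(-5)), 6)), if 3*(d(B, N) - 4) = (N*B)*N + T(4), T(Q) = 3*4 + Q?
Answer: 111440/3 - 12*√13 ≈ 37103.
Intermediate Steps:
T(Q) = 12 + Q
d(B, N) = 28/3 + B*N²/3 (d(B, N) = 4 + ((N*B)*N + (12 + 4))/3 = 4 + ((B*N)*N + 16)/3 = 4 + (B*N² + 16)/3 = 4 + (16 + B*N²)/3 = 4 + (16/3 + B*N²/3) = 28/3 + B*N²/3)
37156 - L(d(√(-2 - 3*(-5)), 6)) = 37156 - (28/3 + (⅓)*√(-2 - 3*(-5))*6²) = 37156 - (28/3 + (⅓)*√(-2 + 15)*36) = 37156 - (28/3 + (⅓)*√13*36) = 37156 - (28/3 + 12*√13) = 37156 + (-28/3 - 12*√13) = 111440/3 - 12*√13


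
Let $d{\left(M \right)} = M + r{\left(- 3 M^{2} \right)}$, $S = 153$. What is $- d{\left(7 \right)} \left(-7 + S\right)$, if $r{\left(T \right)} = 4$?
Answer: $-1606$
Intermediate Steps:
$d{\left(M \right)} = 4 + M$ ($d{\left(M \right)} = M + 4 = 4 + M$)
$- d{\left(7 \right)} \left(-7 + S\right) = - \left(4 + 7\right) \left(-7 + 153\right) = - 11 \cdot 146 = \left(-1\right) 1606 = -1606$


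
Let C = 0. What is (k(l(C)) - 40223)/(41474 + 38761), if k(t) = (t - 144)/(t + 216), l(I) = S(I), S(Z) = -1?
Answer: -1729618/3450105 ≈ -0.50132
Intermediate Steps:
l(I) = -1
k(t) = (-144 + t)/(216 + t)
(k(l(C)) - 40223)/(41474 + 38761) = ((-144 - 1)/(216 - 1) - 40223)/(41474 + 38761) = (-145/215 - 40223)/80235 = ((1/215)*(-145) - 40223)*(1/80235) = (-29/43 - 40223)*(1/80235) = -1729618/43*1/80235 = -1729618/3450105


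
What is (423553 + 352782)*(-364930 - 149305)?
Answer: -399218628725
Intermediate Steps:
(423553 + 352782)*(-364930 - 149305) = 776335*(-514235) = -399218628725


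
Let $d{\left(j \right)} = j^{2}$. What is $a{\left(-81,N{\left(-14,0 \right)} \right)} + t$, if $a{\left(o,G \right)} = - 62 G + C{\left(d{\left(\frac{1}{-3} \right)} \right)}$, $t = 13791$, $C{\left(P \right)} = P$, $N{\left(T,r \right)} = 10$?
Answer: $\frac{118540}{9} \approx 13171.0$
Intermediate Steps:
$a{\left(o,G \right)} = \frac{1}{9} - 62 G$ ($a{\left(o,G \right)} = - 62 G + \left(\frac{1}{-3}\right)^{2} = - 62 G + \left(- \frac{1}{3}\right)^{2} = - 62 G + \frac{1}{9} = \frac{1}{9} - 62 G$)
$a{\left(-81,N{\left(-14,0 \right)} \right)} + t = \left(\frac{1}{9} - 620\right) + 13791 = - \frac{5579}{9} + 13791 = \frac{118540}{9}$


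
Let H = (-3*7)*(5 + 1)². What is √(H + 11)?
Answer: I*√745 ≈ 27.295*I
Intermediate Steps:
H = -756 (H = -21*6² = -21*36 = -756)
√(H + 11) = √(-756 + 11) = √(-745) = I*√745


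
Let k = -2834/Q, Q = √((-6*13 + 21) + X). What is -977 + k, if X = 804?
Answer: -977 - 2834*√83/249 ≈ -1080.7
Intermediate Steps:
Q = 3*√83 (Q = √((-6*13 + 21) + 804) = √((-78 + 21) + 804) = √(-57 + 804) = √747 = 3*√83 ≈ 27.331)
k = -2834*√83/249 ≈ -103.69
-977 + k = -977 - 2834*√83/249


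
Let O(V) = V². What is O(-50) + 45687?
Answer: 48187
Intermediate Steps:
O(-50) + 45687 = (-50)² + 45687 = 2500 + 45687 = 48187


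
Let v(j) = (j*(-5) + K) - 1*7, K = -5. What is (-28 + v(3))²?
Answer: 3025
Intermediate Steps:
v(j) = -12 - 5*j (v(j) = (j*(-5) - 5) - 1*7 = (-5*j - 5) - 7 = (-5 - 5*j) - 7 = -12 - 5*j)
(-28 + v(3))² = (-28 + (-12 - 5*3))² = (-28 + (-12 - 15))² = (-28 - 27)² = (-55)² = 3025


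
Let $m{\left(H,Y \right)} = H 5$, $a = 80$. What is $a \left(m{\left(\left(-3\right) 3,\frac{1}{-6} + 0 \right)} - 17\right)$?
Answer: $-4960$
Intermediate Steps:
$m{\left(H,Y \right)} = 5 H$
$a \left(m{\left(\left(-3\right) 3,\frac{1}{-6} + 0 \right)} - 17\right) = 80 \left(5 \left(\left(-3\right) 3\right) - 17\right) = 80 \left(5 \left(-9\right) - 17\right) = 80 \left(-45 - 17\right) = 80 \left(-62\right) = -4960$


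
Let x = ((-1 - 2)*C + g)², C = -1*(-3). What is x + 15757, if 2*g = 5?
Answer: 63197/4 ≈ 15799.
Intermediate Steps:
C = 3
g = 5/2 (g = (½)*5 = 5/2 ≈ 2.5000)
x = 169/4 (x = ((-1 - 2)*3 + 5/2)² = (-3*3 + 5/2)² = (-9 + 5/2)² = (-13/2)² = 169/4 ≈ 42.250)
x + 15757 = 169/4 + 15757 = 63197/4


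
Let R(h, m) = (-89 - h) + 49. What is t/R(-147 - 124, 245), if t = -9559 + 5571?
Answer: -3988/231 ≈ -17.264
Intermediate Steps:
R(h, m) = -40 - h
t = -3988
t/R(-147 - 124, 245) = -3988/(-40 - (-147 - 124)) = -3988/(-40 - 1*(-271)) = -3988/(-40 + 271) = -3988/231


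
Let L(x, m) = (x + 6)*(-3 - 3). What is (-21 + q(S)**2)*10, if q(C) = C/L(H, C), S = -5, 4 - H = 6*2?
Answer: -14995/72 ≈ -208.26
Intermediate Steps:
H = -8 (H = 4 - 6*2 = 4 - 1*12 = 4 - 12 = -8)
L(x, m) = -36 - 6*x (L(x, m) = (6 + x)*(-6) = -36 - 6*x)
q(C) = C/12 (q(C) = C/(-36 - 6*(-8)) = C/(-36 + 48) = C/12)
(-21 + q(S)**2)*10 = (-21 + ((1/12)*(-5))**2)*10 = (-21 + (-5/12)**2)*10 = (-21 + 25/144)*10 = -2999/144*10 = -14995/72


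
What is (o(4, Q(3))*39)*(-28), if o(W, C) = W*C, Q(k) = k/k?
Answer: -4368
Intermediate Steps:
Q(k) = 1
o(W, C) = C*W
(o(4, Q(3))*39)*(-28) = ((1*4)*39)*(-28) = (4*39)*(-28) = 156*(-28) = -4368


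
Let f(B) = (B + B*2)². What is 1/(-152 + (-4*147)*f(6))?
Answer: -1/190664 ≈ -5.2448e-6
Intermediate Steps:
f(B) = 9*B² (f(B) = (B + 2*B)² = (3*B)² = 9*B²)
1/(-152 + (-4*147)*f(6)) = 1/(-152 + (-4*147)*(9*6²)) = 1/(-152 - 5292*36) = 1/(-152 - 588*324) = 1/(-152 - 190512) = 1/(-190664) = -1/190664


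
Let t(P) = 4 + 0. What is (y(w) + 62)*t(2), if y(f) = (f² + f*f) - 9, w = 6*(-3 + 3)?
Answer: 212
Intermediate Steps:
t(P) = 4
w = 0 (w = 6*0 = 0)
y(f) = -9 + 2*f² (y(f) = (f² + f²) - 9 = 2*f² - 9 = -9 + 2*f²)
(y(w) + 62)*t(2) = ((-9 + 2*0²) + 62)*4 = ((-9 + 2*0) + 62)*4 = ((-9 + 0) + 62)*4 = (-9 + 62)*4 = 53*4 = 212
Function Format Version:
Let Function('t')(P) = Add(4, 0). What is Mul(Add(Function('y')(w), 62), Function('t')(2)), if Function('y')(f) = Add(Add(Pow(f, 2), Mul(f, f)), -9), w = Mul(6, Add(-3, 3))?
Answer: 212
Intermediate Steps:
Function('t')(P) = 4
w = 0 (w = Mul(6, 0) = 0)
Function('y')(f) = Add(-9, Mul(2, Pow(f, 2))) (Function('y')(f) = Add(Add(Pow(f, 2), Pow(f, 2)), -9) = Add(Mul(2, Pow(f, 2)), -9) = Add(-9, Mul(2, Pow(f, 2))))
Mul(Add(Function('y')(w), 62), Function('t')(2)) = Mul(Add(Add(-9, Mul(2, Pow(0, 2))), 62), 4) = Mul(Add(Add(-9, Mul(2, 0)), 62), 4) = Mul(Add(Add(-9, 0), 62), 4) = Mul(Add(-9, 62), 4) = Mul(53, 4) = 212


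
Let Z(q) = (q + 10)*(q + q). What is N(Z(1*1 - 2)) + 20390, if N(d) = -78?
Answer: 20312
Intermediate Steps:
Z(q) = 2*q*(10 + q) (Z(q) = (10 + q)*(2*q) = 2*q*(10 + q))
N(Z(1*1 - 2)) + 20390 = -78 + 20390 = 20312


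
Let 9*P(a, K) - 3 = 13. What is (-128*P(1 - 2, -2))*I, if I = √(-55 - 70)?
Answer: -10240*I*√5/9 ≈ -2544.1*I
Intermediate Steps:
P(a, K) = 16/9 (P(a, K) = ⅓ + (⅑)*13 = ⅓ + 13/9 = 16/9)
I = 5*I*√5 (I = √(-125) = 5*I*√5 ≈ 11.18*I)
(-128*P(1 - 2, -2))*I = (-128*16/9)*(5*I*√5) = -10240*I*√5/9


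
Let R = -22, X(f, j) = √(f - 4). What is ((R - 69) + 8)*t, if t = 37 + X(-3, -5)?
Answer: -3071 - 83*I*√7 ≈ -3071.0 - 219.6*I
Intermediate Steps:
X(f, j) = √(-4 + f)
t = 37 + I*√7 (t = 37 + √(-4 - 3) = 37 + √(-7) = 37 + I*√7 ≈ 37.0 + 2.6458*I)
((R - 69) + 8)*t = ((-22 - 69) + 8)*(37 + I*√7) = (-91 + 8)*(37 + I*√7) = -83*(37 + I*√7) = -3071 - 83*I*√7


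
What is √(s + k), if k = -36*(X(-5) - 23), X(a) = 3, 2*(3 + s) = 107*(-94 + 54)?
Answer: I*√1423 ≈ 37.723*I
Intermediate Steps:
s = -2143 (s = -3 + (107*(-94 + 54))/2 = -3 + (107*(-40))/2 = -3 + (½)*(-4280) = -3 - 2140 = -2143)
k = 720 (k = -36*(3 - 23) = -36*(-20) = 720)
√(s + k) = √(-2143 + 720) = √(-1423) = I*√1423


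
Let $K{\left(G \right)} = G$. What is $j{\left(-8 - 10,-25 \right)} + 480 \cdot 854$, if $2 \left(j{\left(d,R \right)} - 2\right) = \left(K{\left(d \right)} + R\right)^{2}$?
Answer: $\frac{821693}{2} \approx 4.1085 \cdot 10^{5}$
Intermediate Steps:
$j{\left(d,R \right)} = 2 + \frac{\left(R + d\right)^{2}}{2}$ ($j{\left(d,R \right)} = 2 + \frac{\left(d + R\right)^{2}}{2} = 2 + \frac{\left(R + d\right)^{2}}{2}$)
$j{\left(-8 - 10,-25 \right)} + 480 \cdot 854 = \left(2 + \frac{\left(-25 - 18\right)^{2}}{2}\right) + 480 \cdot 854 = \left(2 + \frac{\left(-25 - 18\right)^{2}}{2}\right) + 409920 = \left(2 + \frac{\left(-43\right)^{2}}{2}\right) + 409920 = \left(2 + \frac{1}{2} \cdot 1849\right) + 409920 = \left(2 + \frac{1849}{2}\right) + 409920 = \frac{1853}{2} + 409920 = \frac{821693}{2}$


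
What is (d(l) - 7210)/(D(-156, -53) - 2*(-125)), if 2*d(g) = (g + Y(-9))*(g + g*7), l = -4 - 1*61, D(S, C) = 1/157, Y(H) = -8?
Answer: 1847890/39251 ≈ 47.079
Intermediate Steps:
D(S, C) = 1/157
l = -65 (l = -4 - 61 = -65)
d(g) = 4*g*(-8 + g) (d(g) = ((g - 8)*(g + g*7))/2 = ((-8 + g)*(g + 7*g))/2 = ((-8 + g)*(8*g))/2 = (8*g*(-8 + g))/2 = 4*g*(-8 + g))
(d(l) - 7210)/(D(-156, -53) - 2*(-125)) = (4*(-65)*(-8 - 65) - 7210)/(1/157 - 2*(-125)) = (4*(-65)*(-73) - 7210)/(1/157 + 250) = (18980 - 7210)/(39251/157) = 11770*(157/39251) = 1847890/39251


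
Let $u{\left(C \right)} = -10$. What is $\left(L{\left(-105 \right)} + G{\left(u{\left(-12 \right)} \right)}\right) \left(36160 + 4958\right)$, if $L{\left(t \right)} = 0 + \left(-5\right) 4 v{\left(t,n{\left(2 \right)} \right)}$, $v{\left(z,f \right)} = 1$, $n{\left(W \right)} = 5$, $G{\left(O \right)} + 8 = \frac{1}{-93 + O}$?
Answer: $- \frac{118625430}{103} \approx -1.1517 \cdot 10^{6}$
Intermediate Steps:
$G{\left(O \right)} = -8 + \frac{1}{-93 + O}$
$L{\left(t \right)} = -20$ ($L{\left(t \right)} = 0 + \left(-5\right) 4 \cdot 1 = 0 - 20 = -20$)
$\left(L{\left(-105 \right)} + G{\left(u{\left(-12 \right)} \right)}\right) \left(36160 + 4958\right) = \left(-20 + \frac{745 - -80}{-93 - 10}\right) \left(36160 + 4958\right) = \left(-20 + \frac{745 + 80}{-103}\right) 41118 = \left(-20 - \frac{825}{103}\right) 41118 = \left(- \frac{2885}{103}\right) 41118 = - \frac{118625430}{103}$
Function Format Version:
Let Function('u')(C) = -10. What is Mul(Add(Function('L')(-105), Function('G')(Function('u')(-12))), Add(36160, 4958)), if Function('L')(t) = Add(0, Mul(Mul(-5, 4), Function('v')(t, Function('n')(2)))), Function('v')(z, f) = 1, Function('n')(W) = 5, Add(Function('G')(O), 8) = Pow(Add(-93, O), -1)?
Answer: Rational(-118625430, 103) ≈ -1.1517e+6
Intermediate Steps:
Function('G')(O) = Add(-8, Pow(Add(-93, O), -1))
Function('L')(t) = -20 (Function('L')(t) = Add(0, Mul(Mul(-5, 4), 1)) = Add(0, Mul(-20, 1)) = Add(0, -20) = -20)
Mul(Add(Function('L')(-105), Function('G')(Function('u')(-12))), Add(36160, 4958)) = Mul(Add(-20, Mul(Pow(Add(-93, -10), -1), Add(745, Mul(-8, -10)))), Add(36160, 4958)) = Mul(Add(-20, Mul(Pow(-103, -1), Add(745, 80))), 41118) = Mul(Add(-20, Mul(Rational(-1, 103), 825)), 41118) = Mul(Add(-20, Rational(-825, 103)), 41118) = Mul(Rational(-2885, 103), 41118) = Rational(-118625430, 103)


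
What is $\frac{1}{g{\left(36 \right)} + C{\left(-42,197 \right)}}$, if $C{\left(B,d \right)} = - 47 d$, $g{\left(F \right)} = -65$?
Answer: $- \frac{1}{9324} \approx -0.00010725$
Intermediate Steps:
$\frac{1}{g{\left(36 \right)} + C{\left(-42,197 \right)}} = \frac{1}{-65 - 9259} = \frac{1}{-9324} = - \frac{1}{9324}$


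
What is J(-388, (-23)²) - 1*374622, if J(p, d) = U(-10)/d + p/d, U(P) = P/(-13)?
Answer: -2576280528/6877 ≈ -3.7462e+5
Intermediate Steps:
U(P) = -P/13 (U(P) = P*(-1/13) = -P/13)
J(p, d) = 10/(13*d) + p/d (J(p, d) = (-1/13*(-10))/d + p/d = 10/(13*d) + p/d)
J(-388, (-23)²) - 1*374622 = (10/13 - 388)/((-23)²) - 1*374622 = -5034/13/529 - 374622 = (1/529)*(-5034/13) - 374622 = -5034/6877 - 374622 = -2576280528/6877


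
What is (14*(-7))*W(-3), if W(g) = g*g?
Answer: -882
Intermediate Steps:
W(g) = g²
(14*(-7))*W(-3) = (14*(-7))*(-3)² = -98*9 = -882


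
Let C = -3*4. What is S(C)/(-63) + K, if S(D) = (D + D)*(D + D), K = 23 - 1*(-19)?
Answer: 230/7 ≈ 32.857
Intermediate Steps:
K = 42 (K = 23 + 19 = 42)
C = -12
S(D) = 4*D² (S(D) = (2*D)*(2*D) = 4*D²)
S(C)/(-63) + K = (4*(-12)²)/(-63) + 42 = (4*144)*(-1/63) + 42 = 576*(-1/63) + 42 = -64/7 + 42 = 230/7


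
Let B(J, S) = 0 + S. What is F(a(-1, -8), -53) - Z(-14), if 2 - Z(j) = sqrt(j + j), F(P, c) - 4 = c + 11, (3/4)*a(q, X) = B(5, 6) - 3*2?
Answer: -40 + 2*I*sqrt(7) ≈ -40.0 + 5.2915*I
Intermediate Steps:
B(J, S) = S
a(q, X) = 0 (a(q, X) = 4*(6 - 3*2)/3 = 4*(6 - 6)/3 = (4/3)*0 = 0)
F(P, c) = 15 + c (F(P, c) = 4 + (c + 11) = 4 + (11 + c) = 15 + c)
Z(j) = 2 - sqrt(2)*sqrt(j) (Z(j) = 2 - sqrt(j + j) = 2 - sqrt(2*j) = 2 - sqrt(2)*sqrt(j))
F(a(-1, -8), -53) - Z(-14) = (15 - 53) - (2 - sqrt(2)*sqrt(-14)) = -38 - (2 - sqrt(2)*I*sqrt(14)) = -38 - (2 - 2*I*sqrt(7)) = -38 + (-2 + 2*I*sqrt(7)) = -40 + 2*I*sqrt(7)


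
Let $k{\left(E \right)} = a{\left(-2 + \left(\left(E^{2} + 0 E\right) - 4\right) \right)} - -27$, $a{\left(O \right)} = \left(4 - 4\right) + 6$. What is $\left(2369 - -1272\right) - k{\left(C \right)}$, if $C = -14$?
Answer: $3608$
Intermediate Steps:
$a{\left(O \right)} = 6$ ($a{\left(O \right)} = \left(4 - 4\right) + 6 = 0 + 6 = 6$)
$k{\left(E \right)} = 33$ ($k{\left(E \right)} = 6 - -27 = 6 + 27 = 33$)
$\left(2369 - -1272\right) - k{\left(C \right)} = \left(2369 - -1272\right) - 33 = \left(2369 + 1272\right) - 33 = 3641 - 33 = 3608$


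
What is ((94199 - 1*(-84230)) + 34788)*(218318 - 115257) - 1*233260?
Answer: 21974123977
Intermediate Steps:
((94199 - 1*(-84230)) + 34788)*(218318 - 115257) - 1*233260 = ((94199 + 84230) + 34788)*103061 - 233260 = (178429 + 34788)*103061 - 233260 = 213217*103061 - 233260 = 21974357237 - 233260 = 21974123977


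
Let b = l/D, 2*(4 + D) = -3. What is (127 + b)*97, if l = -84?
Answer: 151805/11 ≈ 13800.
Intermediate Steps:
D = -11/2 (D = -4 + (½)*(-3) = -4 - 3/2 = -11/2 ≈ -5.5000)
b = 168/11 (b = -84/(-11/2) = -84*(-2/11) = 168/11 ≈ 15.273)
(127 + b)*97 = (127 + 168/11)*97 = (1565/11)*97 = 151805/11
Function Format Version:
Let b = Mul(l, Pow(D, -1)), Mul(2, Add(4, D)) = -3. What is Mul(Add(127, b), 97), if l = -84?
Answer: Rational(151805, 11) ≈ 13800.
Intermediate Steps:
D = Rational(-11, 2) (D = Add(-4, Mul(Rational(1, 2), -3)) = Add(-4, Rational(-3, 2)) = Rational(-11, 2) ≈ -5.5000)
b = Rational(168, 11) (b = Mul(-84, Pow(Rational(-11, 2), -1)) = Mul(-84, Rational(-2, 11)) = Rational(168, 11) ≈ 15.273)
Mul(Add(127, b), 97) = Mul(Add(127, Rational(168, 11)), 97) = Mul(Rational(1565, 11), 97) = Rational(151805, 11)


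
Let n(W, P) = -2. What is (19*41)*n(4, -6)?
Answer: -1558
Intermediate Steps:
(19*41)*n(4, -6) = (19*41)*(-2) = 779*(-2) = -1558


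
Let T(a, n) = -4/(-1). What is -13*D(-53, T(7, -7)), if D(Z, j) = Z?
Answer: 689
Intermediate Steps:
T(a, n) = 4 (T(a, n) = -4*(-1) = 4)
-13*D(-53, T(7, -7)) = -13*(-53) = 689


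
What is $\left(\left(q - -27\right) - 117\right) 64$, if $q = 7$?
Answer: $-5312$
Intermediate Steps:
$\left(\left(q - -27\right) - 117\right) 64 = \left(\left(7 - -27\right) - 117\right) 64 = \left(\left(7 + 27\right) - 117\right) 64 = \left(34 - 117\right) 64 = \left(-83\right) 64 = -5312$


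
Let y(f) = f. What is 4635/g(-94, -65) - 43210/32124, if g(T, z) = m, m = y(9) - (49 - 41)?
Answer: 74425765/16062 ≈ 4633.7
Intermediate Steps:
m = 1 (m = 9 - (49 - 41) = 9 - 1*8 = 9 - 8 = 1)
g(T, z) = 1
4635/g(-94, -65) - 43210/32124 = 4635/1 - 43210/32124 = 4635*1 - 43210*1/32124 = 4635 - 21605/16062 = 74425765/16062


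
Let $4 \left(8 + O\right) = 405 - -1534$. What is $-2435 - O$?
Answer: $- \frac{11647}{4} \approx -2911.8$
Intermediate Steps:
$O = \frac{1907}{4}$ ($O = -8 + \frac{405 - -1534}{4} = -8 + \frac{405 + 1534}{4} = -8 + \frac{1}{4} \cdot 1939 = -8 + \frac{1939}{4} = \frac{1907}{4} \approx 476.75$)
$-2435 - O = -2435 - \frac{1907}{4} = - \frac{11647}{4}$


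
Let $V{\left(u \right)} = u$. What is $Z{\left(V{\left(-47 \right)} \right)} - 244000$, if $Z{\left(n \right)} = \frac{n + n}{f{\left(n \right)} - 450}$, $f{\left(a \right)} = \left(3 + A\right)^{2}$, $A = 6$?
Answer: $- \frac{90035906}{369} \approx -2.44 \cdot 10^{5}$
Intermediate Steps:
$f{\left(a \right)} = 81$ ($f{\left(a \right)} = \left(3 + 6\right)^{2} = 9^{2} = 81$)
$Z{\left(n \right)} = - \frac{2 n}{369}$ ($Z{\left(n \right)} = \frac{n + n}{81 - 450} = \frac{2 n}{-369} = 2 n \left(- \frac{1}{369}\right) = - \frac{2 n}{369}$)
$Z{\left(V{\left(-47 \right)} \right)} - 244000 = \left(- \frac{2}{369}\right) \left(-47\right) - 244000 = \frac{94}{369} - 244000 = - \frac{90035906}{369}$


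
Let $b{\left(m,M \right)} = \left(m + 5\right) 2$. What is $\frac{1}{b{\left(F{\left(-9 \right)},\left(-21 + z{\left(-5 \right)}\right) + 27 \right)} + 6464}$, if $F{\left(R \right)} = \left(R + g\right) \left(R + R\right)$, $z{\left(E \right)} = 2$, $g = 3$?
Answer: $\frac{1}{6690} \approx 0.00014948$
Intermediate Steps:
$F{\left(R \right)} = 2 R \left(3 + R\right)$ ($F{\left(R \right)} = \left(R + 3\right) \left(R + R\right) = \left(3 + R\right) 2 R = 2 R \left(3 + R\right)$)
$b{\left(m,M \right)} = 10 + 2 m$ ($b{\left(m,M \right)} = \left(5 + m\right) 2 = 10 + 2 m$)
$\frac{1}{b{\left(F{\left(-9 \right)},\left(-21 + z{\left(-5 \right)}\right) + 27 \right)} + 6464} = \frac{1}{\left(10 + 2 \cdot 2 \left(-9\right) \left(3 - 9\right)\right) + 6464} = \frac{1}{\left(10 + 2 \cdot 2 \left(-9\right) \left(-6\right)\right) + 6464} = \frac{1}{\left(10 + 2 \cdot 108\right) + 6464} = \frac{1}{\left(10 + 216\right) + 6464} = \frac{1}{226 + 6464} = \frac{1}{6690}$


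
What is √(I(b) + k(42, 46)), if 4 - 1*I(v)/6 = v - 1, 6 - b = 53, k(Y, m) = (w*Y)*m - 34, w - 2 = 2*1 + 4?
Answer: √15734 ≈ 125.44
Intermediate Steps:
w = 8 (w = 2 + (2*1 + 4) = 2 + (2 + 4) = 2 + 6 = 8)
k(Y, m) = -34 + 8*Y*m (k(Y, m) = (8*Y)*m - 34 = 8*Y*m - 34 = -34 + 8*Y*m)
b = -47 (b = 6 - 1*53 = 6 - 53 = -47)
I(v) = 30 - 6*v (I(v) = 24 - 6*(v - 1) = 24 - 6*(-1 + v) = 24 + (6 - 6*v) = 30 - 6*v)
√(I(b) + k(42, 46)) = √((30 - 6*(-47)) + (-34 + 8*42*46)) = √((30 + 282) + (-34 + 15456)) = √(312 + 15422) = √15734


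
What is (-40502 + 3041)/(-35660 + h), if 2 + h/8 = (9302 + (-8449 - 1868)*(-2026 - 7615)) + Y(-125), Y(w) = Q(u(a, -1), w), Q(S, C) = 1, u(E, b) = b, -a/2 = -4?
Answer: -12487/265256108 ≈ -4.7075e-5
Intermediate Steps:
a = 8 (a = -2*(-4) = 8)
Y(w) = 1
h = 795803984 (h = -16 + 8*((9302 + (-8449 - 1868)*(-2026 - 7615)) + 1) = -16 + 8*((9302 - 10317*(-9641)) + 1) = -16 + 8*((9302 + 99466197) + 1) = -16 + 8*(99475499 + 1) = -16 + 8*99475500 = -16 + 795804000 = 795803984)
(-40502 + 3041)/(-35660 + h) = (-40502 + 3041)/(-35660 + 795803984) = -37461/795768324 = -37461*1/795768324 = -12487/265256108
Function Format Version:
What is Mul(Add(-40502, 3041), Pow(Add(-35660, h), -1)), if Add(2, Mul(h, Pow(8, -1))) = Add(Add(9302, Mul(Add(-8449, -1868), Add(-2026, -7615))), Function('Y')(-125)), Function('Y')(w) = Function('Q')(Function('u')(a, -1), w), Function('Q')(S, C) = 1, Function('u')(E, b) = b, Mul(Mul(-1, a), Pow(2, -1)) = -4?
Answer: Rational(-12487, 265256108) ≈ -4.7075e-5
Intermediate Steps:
a = 8 (a = Mul(-2, -4) = 8)
Function('Y')(w) = 1
h = 795803984 (h = Add(-16, Mul(8, Add(Add(9302, Mul(Add(-8449, -1868), Add(-2026, -7615))), 1))) = Add(-16, Mul(8, Add(Add(9302, Mul(-10317, -9641)), 1))) = Add(-16, Mul(8, Add(Add(9302, 99466197), 1))) = Add(-16, Mul(8, Add(99475499, 1))) = Add(-16, Mul(8, 99475500)) = Add(-16, 795804000) = 795803984)
Mul(Add(-40502, 3041), Pow(Add(-35660, h), -1)) = Mul(Add(-40502, 3041), Pow(Add(-35660, 795803984), -1)) = Mul(-37461, Pow(795768324, -1)) = Mul(-37461, Rational(1, 795768324)) = Rational(-12487, 265256108)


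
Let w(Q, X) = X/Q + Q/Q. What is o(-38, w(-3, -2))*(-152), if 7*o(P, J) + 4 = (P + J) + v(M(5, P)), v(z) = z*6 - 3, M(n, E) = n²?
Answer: -48640/21 ≈ -2316.2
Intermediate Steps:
w(Q, X) = 1 + X/Q (w(Q, X) = X/Q + 1 = 1 + X/Q)
v(z) = -3 + 6*z (v(z) = 6*z - 3 = -3 + 6*z)
o(P, J) = 143/7 + J/7 + P/7 (o(P, J) = -4/7 + ((P + J) + (-3 + 6*5²))/7 = -4/7 + ((J + P) + (-3 + 6*25))/7 = -4/7 + ((J + P) + (-3 + 150))/7 = -4/7 + ((J + P) + 147)/7 = -4/7 + (147 + J + P)/7 = -4/7 + (21 + J/7 + P/7) = 143/7 + J/7 + P/7)
o(-38, w(-3, -2))*(-152) = (143/7 + ((-3 - 2)/(-3))/7 + (⅐)*(-38))*(-152) = (143/7 + (-⅓*(-5))/7 - 38/7)*(-152) = (143/7 + (⅐)*(5/3) - 38/7)*(-152) = (143/7 + 5/21 - 38/7)*(-152) = (320/21)*(-152) = -48640/21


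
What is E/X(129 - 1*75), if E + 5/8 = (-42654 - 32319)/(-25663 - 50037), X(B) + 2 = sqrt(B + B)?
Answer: 55321/7872800 + 165963*sqrt(3)/7872800 ≈ 0.043539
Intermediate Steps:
X(B) = -2 + sqrt(2)*sqrt(B) (X(B) = -2 + sqrt(B + B) = -2 + sqrt(2*B) = -2 + sqrt(2)*sqrt(B))
E = 55321/151400 (E = -5/8 + (-42654 - 32319)/(-25663 - 50037) = -5/8 - 74973/(-75700) = -5/8 - 74973*(-1/75700) = -5/8 + 74973/75700 = 55321/151400 ≈ 0.36540)
E/X(129 - 1*75) = 55321/(151400*(-2 + sqrt(2)*sqrt(129 - 1*75))) = 55321/(151400*(-2 + sqrt(2)*sqrt(129 - 75))) = 55321/(151400*(-2 + sqrt(2)*sqrt(54))) = 55321/(151400*(-2 + sqrt(2)*(3*sqrt(6)))) = 55321/(151400*(-2 + 6*sqrt(3)))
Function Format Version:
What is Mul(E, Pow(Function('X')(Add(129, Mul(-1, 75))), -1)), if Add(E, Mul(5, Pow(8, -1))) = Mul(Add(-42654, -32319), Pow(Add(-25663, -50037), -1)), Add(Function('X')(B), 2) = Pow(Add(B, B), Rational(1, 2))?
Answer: Add(Rational(55321, 7872800), Mul(Rational(165963, 7872800), Pow(3, Rational(1, 2)))) ≈ 0.043539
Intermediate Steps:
Function('X')(B) = Add(-2, Mul(Pow(2, Rational(1, 2)), Pow(B, Rational(1, 2)))) (Function('X')(B) = Add(-2, Pow(Add(B, B), Rational(1, 2))) = Add(-2, Pow(Mul(2, B), Rational(1, 2))) = Add(-2, Mul(Pow(2, Rational(1, 2)), Pow(B, Rational(1, 2)))))
E = Rational(55321, 151400) (E = Add(Rational(-5, 8), Mul(Add(-42654, -32319), Pow(Add(-25663, -50037), -1))) = Add(Rational(-5, 8), Mul(-74973, Pow(-75700, -1))) = Add(Rational(-5, 8), Mul(-74973, Rational(-1, 75700))) = Add(Rational(-5, 8), Rational(74973, 75700)) = Rational(55321, 151400) ≈ 0.36540)
Mul(E, Pow(Function('X')(Add(129, Mul(-1, 75))), -1)) = Mul(Rational(55321, 151400), Pow(Add(-2, Mul(Pow(2, Rational(1, 2)), Pow(Add(129, Mul(-1, 75)), Rational(1, 2)))), -1)) = Mul(Rational(55321, 151400), Pow(Add(-2, Mul(Pow(2, Rational(1, 2)), Pow(Add(129, -75), Rational(1, 2)))), -1)) = Mul(Rational(55321, 151400), Pow(Add(-2, Mul(Pow(2, Rational(1, 2)), Pow(54, Rational(1, 2)))), -1)) = Mul(Rational(55321, 151400), Pow(Add(-2, Mul(Pow(2, Rational(1, 2)), Mul(3, Pow(6, Rational(1, 2))))), -1)) = Mul(Rational(55321, 151400), Pow(Add(-2, Mul(6, Pow(3, Rational(1, 2)))), -1))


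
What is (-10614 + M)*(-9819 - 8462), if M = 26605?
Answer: -292331471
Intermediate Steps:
(-10614 + M)*(-9819 - 8462) = (-10614 + 26605)*(-9819 - 8462) = 15991*(-18281) = -292331471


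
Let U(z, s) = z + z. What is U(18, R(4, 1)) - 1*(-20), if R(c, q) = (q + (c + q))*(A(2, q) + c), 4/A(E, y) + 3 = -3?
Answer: 56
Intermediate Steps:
A(E, y) = -2/3 (A(E, y) = 4/(-3 - 3) = 4/(-6) = 4*(-1/6) = -2/3)
R(c, q) = (-2/3 + c)*(c + 2*q) (R(c, q) = (q + (c + q))*(-2/3 + c) = (c + 2*q)*(-2/3 + c) = (-2/3 + c)*(c + 2*q))
U(z, s) = 2*z
U(18, R(4, 1)) - 1*(-20) = 2*18 - 1*(-20) = 36 + 20 = 56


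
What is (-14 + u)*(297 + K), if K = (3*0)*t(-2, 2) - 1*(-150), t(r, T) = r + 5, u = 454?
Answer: 196680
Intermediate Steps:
t(r, T) = 5 + r
K = 150 (K = (3*0)*(5 - 2) - 1*(-150) = 0*3 + 150 = 0 + 150 = 150)
(-14 + u)*(297 + K) = (-14 + 454)*(297 + 150) = 440*447 = 196680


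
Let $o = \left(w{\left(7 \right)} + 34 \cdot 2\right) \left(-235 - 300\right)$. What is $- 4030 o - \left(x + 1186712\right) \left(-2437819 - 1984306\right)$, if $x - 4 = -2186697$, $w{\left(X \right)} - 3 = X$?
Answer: $-4421872807725$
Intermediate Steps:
$w{\left(X \right)} = 3 + X$
$x = -2186693$ ($x = 4 - 2186697 = -2186693$)
$o = -41730$ ($o = \left(\left(3 + 7\right) + 34 \cdot 2\right) \left(-235 - 300\right) = \left(10 + 68\right) \left(-535\right) = 78 \left(-535\right) = -41730$)
$- 4030 o - \left(x + 1186712\right) \left(-2437819 - 1984306\right) = \left(-4030\right) \left(-41730\right) - \left(-2186693 + 1186712\right) \left(-2437819 - 1984306\right) = 168171900 - \left(-999981\right) \left(-4422125\right) = 168171900 - 4422040979625 = -4421872807725$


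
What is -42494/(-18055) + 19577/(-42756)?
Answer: 1463410729/771959580 ≈ 1.8957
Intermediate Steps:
-42494/(-18055) + 19577/(-42756) = -42494*(-1/18055) + 19577*(-1/42756) = 42494/18055 - 19577/42756 = 1463410729/771959580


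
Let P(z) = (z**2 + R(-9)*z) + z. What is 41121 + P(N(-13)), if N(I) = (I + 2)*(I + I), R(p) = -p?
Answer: 125777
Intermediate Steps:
N(I) = 2*I*(2 + I) (N(I) = (2 + I)*(2*I) = 2*I*(2 + I))
P(z) = z**2 + 10*z (P(z) = (z**2 + (-1*(-9))*z) + z = (z**2 + 9*z) + z = z**2 + 10*z)
41121 + P(N(-13)) = 41121 + (2*(-13)*(2 - 13))*(10 + 2*(-13)*(2 - 13)) = 41121 + (2*(-13)*(-11))*(10 + 2*(-13)*(-11)) = 41121 + 286*(10 + 286) = 41121 + 286*296 = 41121 + 84656 = 125777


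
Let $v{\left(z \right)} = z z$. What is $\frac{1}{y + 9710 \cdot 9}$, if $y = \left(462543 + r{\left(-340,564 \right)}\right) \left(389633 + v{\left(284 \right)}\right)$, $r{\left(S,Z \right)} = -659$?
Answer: $\frac{1}{217219051866} \approx 4.6037 \cdot 10^{-12}$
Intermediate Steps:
$v{\left(z \right)} = z^{2}$
$y = 217218964476$ ($y = \left(462543 - 659\right) \left(389633 + 284^{2}\right) = 461884 \left(389633 + 80656\right) = 461884 \cdot 470289 = 217218964476$)
$\frac{1}{y + 9710 \cdot 9} = \frac{1}{217218964476 + 9710 \cdot 9} = \frac{1}{217218964476 + 87390} = \frac{1}{217219051866}$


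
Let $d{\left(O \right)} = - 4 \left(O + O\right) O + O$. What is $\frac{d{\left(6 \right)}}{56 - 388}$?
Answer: $\frac{141}{166} \approx 0.8494$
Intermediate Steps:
$d{\left(O \right)} = O - 8 O^{2}$ ($d{\left(O \right)} = - 4 \cdot 2 O O + O = - 4 \cdot 2 O^{2} + O = - 8 O^{2} + O = O - 8 O^{2}$)
$\frac{d{\left(6 \right)}}{56 - 388} = \frac{6 \left(1 - 48\right)}{56 - 388} = \frac{6 \left(1 - 48\right)}{-332} = 6 \left(-47\right) \left(- \frac{1}{332}\right) = \left(-282\right) \left(- \frac{1}{332}\right) = \frac{141}{166}$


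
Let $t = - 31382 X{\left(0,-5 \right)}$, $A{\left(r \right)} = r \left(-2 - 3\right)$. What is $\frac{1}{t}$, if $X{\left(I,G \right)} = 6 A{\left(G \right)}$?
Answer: $- \frac{1}{4707300} \approx -2.1244 \cdot 10^{-7}$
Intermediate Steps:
$A{\left(r \right)} = - 5 r$ ($A{\left(r \right)} = r \left(-5\right) = - 5 r$)
$X{\left(I,G \right)} = - 30 G$ ($X{\left(I,G \right)} = 6 \left(- 5 G\right) = - 30 G$)
$t = -4707300$ ($t = - 31382 \left(\left(-30\right) \left(-5\right)\right) = \left(-31382\right) 150 = -4707300$)
$\frac{1}{t} = \frac{1}{-4707300} = - \frac{1}{4707300}$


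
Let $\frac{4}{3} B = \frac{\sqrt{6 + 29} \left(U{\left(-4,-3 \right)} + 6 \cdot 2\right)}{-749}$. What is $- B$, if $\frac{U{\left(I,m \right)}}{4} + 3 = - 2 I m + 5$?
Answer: $- \frac{57 \sqrt{35}}{749} \approx -0.45022$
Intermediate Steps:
$U{\left(I,m \right)} = 8 - 8 I m$ ($U{\left(I,m \right)} = -12 + 4 \left(- 2 I m + 5\right) = -12 + 4 \left(5 - 2 I m\right) = -12 - \left(-20 + 8 I m\right) = 8 - 8 I m$)
$B = \frac{57 \sqrt{35}}{749}$ ($B = \frac{3 \frac{\sqrt{6 + 29} \left(\left(8 - \left(-32\right) \left(-3\right)\right) + 6 \cdot 2\right)}{-749}}{4} = \frac{3 \sqrt{35} \left(\left(8 - 96\right) + 12\right) \left(- \frac{1}{749}\right)}{4} = \frac{3 \sqrt{35} \left(-88 + 12\right) \left(- \frac{1}{749}\right)}{4} = \frac{3 \sqrt{35} \left(-76\right) \left(- \frac{1}{749}\right)}{4} = \frac{3 - 76 \sqrt{35} \left(- \frac{1}{749}\right)}{4} = \frac{3 \frac{76 \sqrt{35}}{749}}{4} = \frac{57 \sqrt{35}}{749} \approx 0.45022$)
$- B = - \frac{57 \sqrt{35}}{749}$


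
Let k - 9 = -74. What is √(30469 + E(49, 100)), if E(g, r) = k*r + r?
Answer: √24069 ≈ 155.14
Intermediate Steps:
k = -65 (k = 9 - 74 = -65)
E(g, r) = -64*r (E(g, r) = -65*r + r = -64*r)
√(30469 + E(49, 100)) = √(30469 - 64*100) = √(30469 - 6400) = √24069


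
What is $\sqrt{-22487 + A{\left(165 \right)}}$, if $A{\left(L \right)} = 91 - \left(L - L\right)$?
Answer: $2 i \sqrt{5599} \approx 149.65 i$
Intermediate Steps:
$A{\left(L \right)} = 91$ ($A{\left(L \right)} = 91 - 0 = 91 + 0 = 91$)
$\sqrt{-22487 + A{\left(165 \right)}} = \sqrt{-22487 + 91} = \sqrt{-22396} = 2 i \sqrt{5599}$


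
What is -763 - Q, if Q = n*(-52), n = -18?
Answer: -1699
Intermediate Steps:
Q = 936 (Q = -18*(-52) = 936)
-763 - Q = -763 - 1*936 = -763 - 936 = -1699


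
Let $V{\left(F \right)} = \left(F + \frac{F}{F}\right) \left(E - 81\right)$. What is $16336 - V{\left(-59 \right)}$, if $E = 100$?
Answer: $17438$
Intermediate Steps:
$V{\left(F \right)} = 19 + 19 F$ ($V{\left(F \right)} = \left(F + \frac{F}{F}\right) \left(100 - 81\right) = \left(F + 1\right) 19 = \left(1 + F\right) 19 = 19 + 19 F$)
$16336 - V{\left(-59 \right)} = 16336 - \left(19 + 19 \left(-59\right)\right) = 16336 - \left(19 - 1121\right) = 16336 - -1102 = 16336 + 1102 = 17438$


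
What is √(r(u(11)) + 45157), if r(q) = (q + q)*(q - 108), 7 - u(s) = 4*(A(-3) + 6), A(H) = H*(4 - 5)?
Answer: √53103 ≈ 230.44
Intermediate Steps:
A(H) = -H (A(H) = H*(-1) = -H)
u(s) = -29 (u(s) = 7 - 4*(-1*(-3) + 6) = 7 - 4*(3 + 6) = 7 - 4*9 = 7 - 1*36 = 7 - 36 = -29)
r(q) = 2*q*(-108 + q) (r(q) = (2*q)*(-108 + q) = 2*q*(-108 + q))
√(r(u(11)) + 45157) = √(2*(-29)*(-108 - 29) + 45157) = √(2*(-29)*(-137) + 45157) = √(7946 + 45157) = √53103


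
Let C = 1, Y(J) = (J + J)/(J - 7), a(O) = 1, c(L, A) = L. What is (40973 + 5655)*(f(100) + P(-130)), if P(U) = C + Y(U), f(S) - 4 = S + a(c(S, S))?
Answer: 689255096/137 ≈ 5.0311e+6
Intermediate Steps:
Y(J) = 2*J/(-7 + J) (Y(J) = (2*J)/(-7 + J) = 2*J/(-7 + J))
f(S) = 5 + S (f(S) = 4 + (S + 1) = 4 + (1 + S) = 5 + S)
P(U) = 1 + 2*U/(-7 + U)
(40973 + 5655)*(f(100) + P(-130)) = (40973 + 5655)*((5 + 100) + (-7 + 3*(-130))/(-7 - 130)) = 46628*(105 + (-7 - 390)/(-137)) = 46628*(105 - 1/137*(-397)) = 46628*(105 + 397/137) = 46628*(14782/137) = 689255096/137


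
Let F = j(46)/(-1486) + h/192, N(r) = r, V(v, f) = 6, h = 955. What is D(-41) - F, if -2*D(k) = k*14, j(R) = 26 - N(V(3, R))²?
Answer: 40231747/142656 ≈ 282.02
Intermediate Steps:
j(R) = -10 (j(R) = 26 - 1*6² = 26 - 1*36 = 26 - 36 = -10)
D(k) = -7*k (D(k) = -k*14/2 = -7*k)
F = 710525/142656 (F = -10/(-1486) + 955/192 = -10*(-1/1486) + 955*(1/192) = 5/743 + 955/192 = 710525/142656 ≈ 4.9807)
D(-41) - F = -7*(-41) - 1*710525/142656 = 287 - 710525/142656 = 40231747/142656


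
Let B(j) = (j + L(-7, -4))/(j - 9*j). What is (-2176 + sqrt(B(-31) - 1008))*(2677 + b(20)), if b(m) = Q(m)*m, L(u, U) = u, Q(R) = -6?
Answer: -5564032 + 2557*I*sqrt(3875341)/62 ≈ -5.564e+6 + 81188.0*I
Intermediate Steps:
b(m) = -6*m
B(j) = -(-7 + j)/(8*j) (B(j) = (j - 7)/(j - 9*j) = (-7 + j)/((-8*j)) = (-7 + j)*(-1/(8*j)) = -(-7 + j)/(8*j))
(-2176 + sqrt(B(-31) - 1008))*(2677 + b(20)) = (-2176 + sqrt((1/8)*(7 - 1*(-31))/(-31) - 1008))*(2677 - 6*20) = (-2176 + sqrt((1/8)*(-1/31)*(7 + 31) - 1008))*(2677 - 120) = (-2176 + sqrt((1/8)*(-1/31)*38 - 1008))*2557 = (-2176 + sqrt(-19/124 - 1008))*2557 = (-2176 + sqrt(-125011/124))*2557 = (-2176 + I*sqrt(3875341)/62)*2557 = -5564032 + 2557*I*sqrt(3875341)/62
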